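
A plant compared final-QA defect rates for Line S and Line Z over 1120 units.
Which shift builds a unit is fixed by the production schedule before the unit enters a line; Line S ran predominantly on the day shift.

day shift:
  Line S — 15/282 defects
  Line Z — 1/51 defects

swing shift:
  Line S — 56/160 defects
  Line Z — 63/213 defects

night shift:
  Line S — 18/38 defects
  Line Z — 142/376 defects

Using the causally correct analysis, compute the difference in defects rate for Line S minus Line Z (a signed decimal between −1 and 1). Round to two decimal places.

+0.06

Within every shift level Line Z has the lower rate, yet pooled Line S does — Simpson's reversal.
Nothing the line does changes shift; the imbalance is an allocation artefact. With shift also predicting the outcome, the pooled figure is confounded, and the within-stratum comparison is the causal one.
Adjusting over the population distribution of shift: 0.297·(0.053−0.020) + 0.333·(0.350−0.296) + 0.370·(0.474−0.378) = +0.064.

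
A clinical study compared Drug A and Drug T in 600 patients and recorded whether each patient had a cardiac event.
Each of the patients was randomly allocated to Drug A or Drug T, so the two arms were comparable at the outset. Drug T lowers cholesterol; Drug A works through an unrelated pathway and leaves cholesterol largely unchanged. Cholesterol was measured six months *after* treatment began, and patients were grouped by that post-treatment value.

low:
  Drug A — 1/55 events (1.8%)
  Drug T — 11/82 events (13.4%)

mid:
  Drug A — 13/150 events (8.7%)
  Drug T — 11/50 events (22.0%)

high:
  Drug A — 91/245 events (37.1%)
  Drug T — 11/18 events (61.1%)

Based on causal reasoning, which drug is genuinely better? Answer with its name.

Drug T

Because the drug influences cholesterol, cholesterol is a post-treatment mediator, not a confounder. Stratifying on it would bias the estimate; the causal effect is the crude pooled difference.
Pooled: Drug A 23.3% vs Drug T 22.0%; Drug T is lower overall.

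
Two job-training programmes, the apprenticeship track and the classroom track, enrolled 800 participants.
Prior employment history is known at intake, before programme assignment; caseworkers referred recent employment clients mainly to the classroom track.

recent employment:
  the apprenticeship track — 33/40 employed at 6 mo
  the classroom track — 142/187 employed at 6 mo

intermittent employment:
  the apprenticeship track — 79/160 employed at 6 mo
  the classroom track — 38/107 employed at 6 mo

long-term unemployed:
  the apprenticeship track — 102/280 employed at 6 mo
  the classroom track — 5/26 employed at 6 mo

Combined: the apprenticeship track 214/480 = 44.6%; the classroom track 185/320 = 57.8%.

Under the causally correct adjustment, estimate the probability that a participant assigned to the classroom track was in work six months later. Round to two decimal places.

Nothing the programme does changes prior employment history; the imbalance is an allocation artefact. With prior employment history also predicting the outcome, the pooled figure is confounded, and the within-stratum comparison is the causal one.
Standardising the classroom track to the population prior employment history mix: 0.284·142/187 + 0.334·38/107 + 0.383·5/26 = 0.408.

0.41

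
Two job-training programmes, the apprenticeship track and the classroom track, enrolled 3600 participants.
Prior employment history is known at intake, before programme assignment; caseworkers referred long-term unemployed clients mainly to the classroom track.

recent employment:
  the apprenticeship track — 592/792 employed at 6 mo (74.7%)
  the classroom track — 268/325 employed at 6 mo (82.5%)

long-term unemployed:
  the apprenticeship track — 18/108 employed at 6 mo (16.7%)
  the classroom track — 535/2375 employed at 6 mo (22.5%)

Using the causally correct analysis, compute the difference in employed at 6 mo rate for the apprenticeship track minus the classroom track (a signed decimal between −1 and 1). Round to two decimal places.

Within every prior employment history level the classroom track has the higher rate, yet pooled the apprenticeship track does — Simpson's reversal.
Prior employment history differs across programmes for reasons unrelated to any effect of the programme itself, and it separately predicts the outcome — a classic confounder. We must compare within prior employment history levels.
Adjusting over the population distribution of prior employment history: 0.310·(0.747−0.825) + 0.690·(0.167−0.225) = -0.064.

-0.06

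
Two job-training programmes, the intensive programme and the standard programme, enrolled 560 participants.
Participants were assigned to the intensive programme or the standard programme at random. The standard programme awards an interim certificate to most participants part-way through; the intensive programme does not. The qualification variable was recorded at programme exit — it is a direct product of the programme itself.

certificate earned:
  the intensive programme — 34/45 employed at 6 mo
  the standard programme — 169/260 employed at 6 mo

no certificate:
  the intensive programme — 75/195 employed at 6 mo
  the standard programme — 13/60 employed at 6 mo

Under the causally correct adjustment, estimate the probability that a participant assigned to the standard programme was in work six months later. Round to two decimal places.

The stratified and pooled comparisons disagree (the intensive programme wins within each qualification attained during the programme; the standard programme wins overall), so the answer turns on the causal role of qualification attained during the programme.
Qualification attained during the programme is downstream of the programme. One should not condition on a consequence of treatment, so the overall rates are the right comparison.
So P(outcome | do(the standard programme)) is just the pooled rate for the standard programme: 182/320 = 0.569.

0.57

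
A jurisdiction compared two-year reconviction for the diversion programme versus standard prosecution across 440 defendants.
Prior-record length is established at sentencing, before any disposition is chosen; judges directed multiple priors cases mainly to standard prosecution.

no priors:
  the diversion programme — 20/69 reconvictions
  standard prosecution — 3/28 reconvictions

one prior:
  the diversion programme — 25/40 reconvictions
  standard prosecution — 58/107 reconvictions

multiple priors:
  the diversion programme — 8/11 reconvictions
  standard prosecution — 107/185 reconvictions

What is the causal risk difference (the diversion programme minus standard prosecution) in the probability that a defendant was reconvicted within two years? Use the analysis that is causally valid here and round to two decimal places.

+0.13

Prior-record length differs across dispositions for reasons unrelated to any effect of the disposition itself, and it separately predicts the outcome — a classic confounder. We must compare within prior-record length levels.
Adjusting over the population distribution of prior-record length: 0.220·(0.290−0.107) + 0.334·(0.625−0.542) + 0.445·(0.727−0.578) = +0.134.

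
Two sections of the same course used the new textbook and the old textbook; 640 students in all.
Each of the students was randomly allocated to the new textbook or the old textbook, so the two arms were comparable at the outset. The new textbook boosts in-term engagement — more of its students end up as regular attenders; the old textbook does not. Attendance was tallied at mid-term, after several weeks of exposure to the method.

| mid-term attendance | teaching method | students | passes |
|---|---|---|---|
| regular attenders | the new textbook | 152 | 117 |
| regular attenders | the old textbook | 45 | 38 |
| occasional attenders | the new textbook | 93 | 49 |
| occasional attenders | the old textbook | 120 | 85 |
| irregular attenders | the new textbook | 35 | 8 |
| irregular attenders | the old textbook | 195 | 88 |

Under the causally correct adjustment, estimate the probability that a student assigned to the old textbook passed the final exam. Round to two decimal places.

Mid-term attendance is downstream of the teaching method. One should not condition on a consequence of treatment, so the overall rates are the right comparison.
So P(outcome | do(the old textbook)) is just the pooled rate for the old textbook: 211/360 = 0.586.

0.59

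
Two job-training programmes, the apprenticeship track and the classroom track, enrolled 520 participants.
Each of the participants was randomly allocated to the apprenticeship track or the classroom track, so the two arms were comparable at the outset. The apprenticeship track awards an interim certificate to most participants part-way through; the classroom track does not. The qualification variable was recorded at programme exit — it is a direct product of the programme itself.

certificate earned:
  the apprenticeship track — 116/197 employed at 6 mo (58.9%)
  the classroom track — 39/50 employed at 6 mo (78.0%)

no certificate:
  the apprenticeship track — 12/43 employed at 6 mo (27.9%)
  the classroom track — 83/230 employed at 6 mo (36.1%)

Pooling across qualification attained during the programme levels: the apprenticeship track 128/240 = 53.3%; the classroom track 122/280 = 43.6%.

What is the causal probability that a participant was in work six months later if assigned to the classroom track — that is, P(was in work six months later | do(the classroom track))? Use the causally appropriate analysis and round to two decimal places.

Stratifying would compare programmes among participants the programmes themselves sorted into qualification attained during the programme groups — a form of selection on an intermediate. The unconditioned pooled rates give the total causal effect.
So P(outcome | do(the classroom track)) is just the pooled rate for the classroom track: 122/280 = 0.436.

0.44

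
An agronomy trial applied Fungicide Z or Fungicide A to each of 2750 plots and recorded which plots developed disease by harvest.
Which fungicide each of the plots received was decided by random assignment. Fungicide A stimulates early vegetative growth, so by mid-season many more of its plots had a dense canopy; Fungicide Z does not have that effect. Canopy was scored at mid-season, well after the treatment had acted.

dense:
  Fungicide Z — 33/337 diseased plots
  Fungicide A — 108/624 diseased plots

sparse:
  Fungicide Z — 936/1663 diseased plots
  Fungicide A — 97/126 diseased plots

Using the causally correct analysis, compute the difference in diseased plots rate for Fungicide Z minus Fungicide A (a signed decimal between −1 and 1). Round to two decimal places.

Mid-season canopy lies on the pathway fungicide → mid-season canopy → outcome, so adjusting for it blocks the indirect effect. For the total causal effect of fungicide, use the unadjusted pooled rates.
The causal difference is the pooled difference: 0.484 − 0.273 = +0.211.

+0.21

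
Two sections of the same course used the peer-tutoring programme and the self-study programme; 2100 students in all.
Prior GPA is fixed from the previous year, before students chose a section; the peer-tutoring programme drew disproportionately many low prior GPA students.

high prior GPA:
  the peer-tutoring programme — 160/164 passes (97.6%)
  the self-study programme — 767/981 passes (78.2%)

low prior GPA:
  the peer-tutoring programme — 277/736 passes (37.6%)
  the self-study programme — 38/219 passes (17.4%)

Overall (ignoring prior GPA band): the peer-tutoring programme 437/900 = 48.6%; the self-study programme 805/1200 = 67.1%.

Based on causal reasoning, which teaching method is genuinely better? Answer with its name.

the peer-tutoring programme

The stratified and pooled comparisons disagree (the peer-tutoring programme wins within each prior GPA band; the self-study programme wins overall), so the answer turns on the causal role of prior GPA band.
Prior GPA band satisfies the back-door criterion: it is not a descendant of the teaching method, and it blocks the spurious path from teaching method to outcome. Adjusting for it (i.e., using the within-prior GPA band rates) gives the causal effect.
Within each level — high prior GPA: 97.6% vs 78.2%; low prior GPA: 37.6% vs 17.4% — the peer-tutoring programme is higher every time.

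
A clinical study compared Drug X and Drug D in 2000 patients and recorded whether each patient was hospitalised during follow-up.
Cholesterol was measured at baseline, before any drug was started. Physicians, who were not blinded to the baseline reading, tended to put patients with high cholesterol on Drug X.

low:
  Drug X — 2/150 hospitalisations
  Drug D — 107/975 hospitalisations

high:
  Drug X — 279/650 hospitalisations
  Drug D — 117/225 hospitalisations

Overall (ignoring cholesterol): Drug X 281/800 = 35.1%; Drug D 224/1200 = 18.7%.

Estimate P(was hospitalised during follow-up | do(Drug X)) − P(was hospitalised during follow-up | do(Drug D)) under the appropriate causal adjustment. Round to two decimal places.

The cholesterol-specific comparison favours Drug X throughout, but the pooled figures favour Drug D. The question is whether to condition on cholesterol.
Here cholesterol is a common cause — it drives both which drug a case falls under and the outcome. The crude comparison mixes populations; the stratum-specific rates are the causally relevant ones.
Adjusting over the population distribution of cholesterol: 0.562·(0.013−0.110) + 0.438·(0.429−0.520) = -0.094.

-0.09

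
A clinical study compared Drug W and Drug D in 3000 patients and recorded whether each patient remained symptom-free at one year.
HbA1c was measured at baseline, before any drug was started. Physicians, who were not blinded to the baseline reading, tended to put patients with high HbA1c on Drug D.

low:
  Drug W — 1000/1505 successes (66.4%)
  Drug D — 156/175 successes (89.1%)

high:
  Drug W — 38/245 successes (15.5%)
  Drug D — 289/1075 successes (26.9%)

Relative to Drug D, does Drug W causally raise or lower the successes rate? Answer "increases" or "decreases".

decreases

HbA1c is set before the drug has any effect — it is not caused by the drug — and it independently drives the outcome. That makes it a confounder, so the causal comparison is within HbA1c levels.
Within each level — low: 66.4% vs 89.1%; high: 15.5% vs 26.9% — Drug D is higher every time.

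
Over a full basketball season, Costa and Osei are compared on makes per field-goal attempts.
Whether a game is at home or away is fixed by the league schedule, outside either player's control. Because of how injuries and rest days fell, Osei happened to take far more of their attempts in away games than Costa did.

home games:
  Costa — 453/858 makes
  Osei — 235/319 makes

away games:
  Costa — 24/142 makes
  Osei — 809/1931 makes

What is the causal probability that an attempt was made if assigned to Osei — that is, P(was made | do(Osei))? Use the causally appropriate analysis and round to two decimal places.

The imbalance in game venue arose from how field-goal attempts were allocated, not from anything the player did; and game venue independently affects the outcome. The pooled gap is confounded — condition on game venue.
Standardising Osei to the population game venue mix: 0.362·235/319 + 0.638·809/1931 = 0.534.

0.53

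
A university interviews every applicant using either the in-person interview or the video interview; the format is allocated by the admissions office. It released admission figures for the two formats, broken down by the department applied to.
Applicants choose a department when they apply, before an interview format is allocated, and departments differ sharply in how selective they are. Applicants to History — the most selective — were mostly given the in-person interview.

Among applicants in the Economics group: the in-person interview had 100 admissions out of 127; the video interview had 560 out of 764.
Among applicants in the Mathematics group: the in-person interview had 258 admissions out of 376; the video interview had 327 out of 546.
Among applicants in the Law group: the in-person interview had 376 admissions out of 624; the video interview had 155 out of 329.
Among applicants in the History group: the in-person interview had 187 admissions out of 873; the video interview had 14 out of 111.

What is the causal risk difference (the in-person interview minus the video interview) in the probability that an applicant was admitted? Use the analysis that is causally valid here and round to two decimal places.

The stratified and pooled comparisons disagree (the in-person interview wins within each department; the video interview wins overall), so the answer turns on the causal role of department.
Nothing the interview format does changes department; the imbalance is an allocation artefact. With department also predicting the outcome, the pooled figure is confounded, and the within-stratum comparison is the causal one.
Adjusting over the population distribution of department: 0.238·(0.787−0.733) + 0.246·(0.686−0.599) + 0.254·(0.603−0.471) + 0.262·(0.214−0.126) = +0.091.

+0.09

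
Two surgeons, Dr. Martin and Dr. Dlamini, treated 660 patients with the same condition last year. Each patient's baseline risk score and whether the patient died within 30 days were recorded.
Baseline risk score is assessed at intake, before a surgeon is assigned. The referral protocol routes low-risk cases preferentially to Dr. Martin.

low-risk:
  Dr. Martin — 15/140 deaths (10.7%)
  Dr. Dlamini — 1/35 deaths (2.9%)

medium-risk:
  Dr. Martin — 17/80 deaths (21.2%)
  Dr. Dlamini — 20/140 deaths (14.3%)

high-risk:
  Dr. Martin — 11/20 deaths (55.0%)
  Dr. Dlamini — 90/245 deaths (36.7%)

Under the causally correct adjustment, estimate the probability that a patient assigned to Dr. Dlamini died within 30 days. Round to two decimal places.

Here baseline risk score is a common cause — it drives both which surgeon a case falls under and the outcome. The crude comparison mixes populations; the stratum-specific rates are the causally relevant ones.
Standardising Dr. Dlamini to the population baseline risk score mix: 0.265·1/35 + 0.333·20/140 + 0.402·90/245 = 0.203.

0.20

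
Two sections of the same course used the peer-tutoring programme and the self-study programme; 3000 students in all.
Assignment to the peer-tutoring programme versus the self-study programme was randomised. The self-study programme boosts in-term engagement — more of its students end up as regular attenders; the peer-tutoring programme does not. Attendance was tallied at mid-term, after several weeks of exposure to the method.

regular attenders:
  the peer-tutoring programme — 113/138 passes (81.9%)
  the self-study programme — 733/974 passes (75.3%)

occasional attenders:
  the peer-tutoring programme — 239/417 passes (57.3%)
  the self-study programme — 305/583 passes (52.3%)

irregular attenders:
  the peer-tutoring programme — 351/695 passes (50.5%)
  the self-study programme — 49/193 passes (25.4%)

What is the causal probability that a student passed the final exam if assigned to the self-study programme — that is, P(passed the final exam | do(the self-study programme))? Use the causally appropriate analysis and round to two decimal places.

The stratified and pooled comparisons disagree (the peer-tutoring programme wins within each mid-term attendance; the self-study programme wins overall), so the answer turns on the causal role of mid-term attendance.
Because the teaching method influences mid-term attendance, mid-term attendance is a post-treatment mediator, not a confounder. Stratifying on it would bias the estimate; the causal effect is the crude pooled difference.
So P(outcome | do(the self-study programme)) is just the pooled rate for the self-study programme: 1087/1750 = 0.621.

0.62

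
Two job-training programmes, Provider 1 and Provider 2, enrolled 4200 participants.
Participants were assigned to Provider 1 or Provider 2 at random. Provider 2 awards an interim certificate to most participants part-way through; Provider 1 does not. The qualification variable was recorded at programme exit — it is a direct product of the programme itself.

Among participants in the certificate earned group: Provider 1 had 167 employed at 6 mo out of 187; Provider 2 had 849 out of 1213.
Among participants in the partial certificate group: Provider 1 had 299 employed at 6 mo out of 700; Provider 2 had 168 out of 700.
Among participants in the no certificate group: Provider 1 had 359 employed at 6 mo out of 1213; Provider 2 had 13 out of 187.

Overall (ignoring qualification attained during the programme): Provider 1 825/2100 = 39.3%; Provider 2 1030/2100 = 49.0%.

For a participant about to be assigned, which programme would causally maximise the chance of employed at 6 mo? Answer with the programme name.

Provider 2

Qualification attained during the programme here is a post-treatment variable shaped by the programme; conditioning on it would introduce bias rather than remove it. The overall comparison is the causal one.
Pooled: Provider 1 39.3% vs Provider 2 49.0%; Provider 2 is higher overall.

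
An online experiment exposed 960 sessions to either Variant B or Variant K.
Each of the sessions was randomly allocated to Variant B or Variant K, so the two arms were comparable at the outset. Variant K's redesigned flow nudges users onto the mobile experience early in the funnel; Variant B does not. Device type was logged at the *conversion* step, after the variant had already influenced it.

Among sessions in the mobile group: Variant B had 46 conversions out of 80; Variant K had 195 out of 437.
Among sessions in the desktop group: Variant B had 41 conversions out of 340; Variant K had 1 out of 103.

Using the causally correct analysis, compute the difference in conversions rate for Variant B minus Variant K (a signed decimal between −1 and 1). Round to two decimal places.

Device type lies on the pathway variant → device type → outcome, so adjusting for it blocks the indirect effect. For the total causal effect of variant, use the unadjusted pooled rates.
The causal difference is the pooled difference: 0.207 − 0.363 = -0.156.

-0.16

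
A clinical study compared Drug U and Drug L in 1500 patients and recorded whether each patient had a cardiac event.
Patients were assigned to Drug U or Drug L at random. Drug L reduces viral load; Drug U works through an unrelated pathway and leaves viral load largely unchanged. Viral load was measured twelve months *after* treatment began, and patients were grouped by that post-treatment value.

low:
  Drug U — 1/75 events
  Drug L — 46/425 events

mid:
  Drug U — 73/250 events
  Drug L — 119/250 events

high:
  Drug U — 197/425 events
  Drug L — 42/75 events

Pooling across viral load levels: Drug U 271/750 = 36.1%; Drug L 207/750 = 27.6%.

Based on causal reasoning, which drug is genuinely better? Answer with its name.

Viral load is recorded after the drug and is itself shifted by it — it sits on the causal path from drug to outcome. Conditioning on a mediator would strip out part of the effect we want; the pooled comparison gives the total causal effect.
Pooled: Drug U 36.1% vs Drug L 27.6%; Drug L is lower overall.

Drug L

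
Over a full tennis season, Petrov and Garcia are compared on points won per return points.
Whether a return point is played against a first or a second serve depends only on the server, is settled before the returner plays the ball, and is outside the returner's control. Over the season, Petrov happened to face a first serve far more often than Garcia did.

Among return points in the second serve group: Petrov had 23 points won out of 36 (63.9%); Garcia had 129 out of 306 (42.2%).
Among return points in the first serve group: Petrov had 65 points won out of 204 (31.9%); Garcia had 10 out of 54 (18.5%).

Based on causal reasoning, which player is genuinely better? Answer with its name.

Petrov

Serve type is set before the player has any effect — it is not caused by the player — and it independently drives the outcome. That makes it a confounder, so the causal comparison is within serve type levels.
Within each level — second serve: 63.9% vs 42.2%; first serve: 31.9% vs 18.5% — Petrov is higher every time.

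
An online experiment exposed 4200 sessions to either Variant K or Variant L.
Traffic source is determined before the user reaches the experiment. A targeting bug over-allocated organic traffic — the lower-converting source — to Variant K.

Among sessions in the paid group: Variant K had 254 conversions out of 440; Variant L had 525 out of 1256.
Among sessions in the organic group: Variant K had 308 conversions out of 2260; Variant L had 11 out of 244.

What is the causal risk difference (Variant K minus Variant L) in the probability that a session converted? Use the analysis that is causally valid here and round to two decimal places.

+0.12

Traffic source satisfies the back-door criterion: it is not a descendant of the variant, and it blocks the spurious path from variant to outcome. Adjusting for it (i.e., using the within-traffic source rates) gives the causal effect.
Adjusting over the population distribution of traffic source: 0.404·(0.577−0.418) + 0.596·(0.136−0.045) = +0.119.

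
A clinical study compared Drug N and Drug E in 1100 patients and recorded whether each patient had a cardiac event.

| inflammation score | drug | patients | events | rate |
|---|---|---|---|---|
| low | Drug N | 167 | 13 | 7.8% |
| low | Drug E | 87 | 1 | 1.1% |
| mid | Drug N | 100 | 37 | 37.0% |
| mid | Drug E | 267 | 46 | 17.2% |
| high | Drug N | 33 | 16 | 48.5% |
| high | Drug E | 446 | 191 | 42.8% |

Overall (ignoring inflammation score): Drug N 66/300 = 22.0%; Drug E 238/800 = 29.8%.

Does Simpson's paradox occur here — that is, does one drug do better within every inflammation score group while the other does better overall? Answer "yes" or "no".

Within each inflammation score level (low 7.8% vs 1.1%; mid 37.0% vs 17.2%; high 48.5% vs 42.8%), Drug E has the lower rate every time. Pooled: 22.0% vs 29.8% — Drug N has the lower rate overall. The two comparisons disagree.

yes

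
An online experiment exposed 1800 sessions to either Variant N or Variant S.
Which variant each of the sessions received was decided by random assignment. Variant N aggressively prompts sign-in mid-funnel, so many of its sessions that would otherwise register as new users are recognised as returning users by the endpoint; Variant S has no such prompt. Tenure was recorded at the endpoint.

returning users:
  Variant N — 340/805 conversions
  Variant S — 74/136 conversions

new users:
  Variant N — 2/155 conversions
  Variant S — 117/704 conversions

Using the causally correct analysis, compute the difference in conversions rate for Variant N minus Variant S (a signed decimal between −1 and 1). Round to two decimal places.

+0.13

User tenure here is a post-treatment variable shaped by the variant; conditioning on it would introduce bias rather than remove it. The overall comparison is the causal one.
The causal difference is the pooled difference: 0.356 − 0.227 = +0.129.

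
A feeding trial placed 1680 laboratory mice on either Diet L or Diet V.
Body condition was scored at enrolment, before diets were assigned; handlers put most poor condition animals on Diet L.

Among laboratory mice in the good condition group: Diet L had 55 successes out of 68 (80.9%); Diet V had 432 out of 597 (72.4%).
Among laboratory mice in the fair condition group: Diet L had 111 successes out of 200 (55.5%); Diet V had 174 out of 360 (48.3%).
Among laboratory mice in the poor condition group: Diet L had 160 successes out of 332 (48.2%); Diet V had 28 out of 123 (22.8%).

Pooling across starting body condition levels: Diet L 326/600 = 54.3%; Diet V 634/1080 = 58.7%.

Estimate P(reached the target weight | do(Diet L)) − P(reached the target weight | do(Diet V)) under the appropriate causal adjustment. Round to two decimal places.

Within every starting body condition level Diet L has the higher rate, yet pooled Diet V does — Simpson's reversal.
Since starting body condition is a pre-existing factor (not a product of the diet) and it affects the outcome on its own, it is a confounder. The stratified rates, not the pooled rate, identify the causal effect.
Adjusting over the population distribution of starting body condition: 0.396·(0.809−0.724) + 0.333·(0.555−0.483) + 0.271·(0.482−0.228) = +0.126.

+0.13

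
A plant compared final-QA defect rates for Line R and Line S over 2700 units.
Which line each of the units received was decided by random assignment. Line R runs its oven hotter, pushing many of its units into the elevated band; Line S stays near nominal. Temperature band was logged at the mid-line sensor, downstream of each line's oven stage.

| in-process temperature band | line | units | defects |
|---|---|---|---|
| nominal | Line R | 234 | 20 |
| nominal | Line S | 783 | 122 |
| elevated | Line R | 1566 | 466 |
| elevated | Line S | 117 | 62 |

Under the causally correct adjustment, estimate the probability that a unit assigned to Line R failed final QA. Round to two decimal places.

0.27

The stratified and pooled comparisons disagree (Line R wins within each in-process temperature band; Line S wins overall), so the answer turns on the causal role of in-process temperature band.
Stratifying would compare lines among units the lines themselves sorted into in-process temperature band groups — a form of selection on an intermediate. The unconditioned pooled rates give the total causal effect.
So P(outcome | do(Line R)) is just the pooled rate for Line R: 486/1800 = 0.270.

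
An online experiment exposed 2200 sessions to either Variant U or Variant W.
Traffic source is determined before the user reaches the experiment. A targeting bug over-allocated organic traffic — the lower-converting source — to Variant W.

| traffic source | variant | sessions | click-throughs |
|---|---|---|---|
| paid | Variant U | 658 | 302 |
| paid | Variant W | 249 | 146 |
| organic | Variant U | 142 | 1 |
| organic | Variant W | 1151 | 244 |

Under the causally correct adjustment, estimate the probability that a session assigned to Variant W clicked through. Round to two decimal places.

0.37

The traffic source-specific comparison favours Variant W throughout, but the pooled figures favour Variant U. The question is whether to condition on traffic source.
Since traffic source is a pre-existing factor (not a product of the variant) and it affects the outcome on its own, it is a confounder. The stratified rates, not the pooled rate, identify the causal effect.
Standardising Variant W to the population traffic source mix: 0.412·146/249 + 0.588·244/1151 = 0.366.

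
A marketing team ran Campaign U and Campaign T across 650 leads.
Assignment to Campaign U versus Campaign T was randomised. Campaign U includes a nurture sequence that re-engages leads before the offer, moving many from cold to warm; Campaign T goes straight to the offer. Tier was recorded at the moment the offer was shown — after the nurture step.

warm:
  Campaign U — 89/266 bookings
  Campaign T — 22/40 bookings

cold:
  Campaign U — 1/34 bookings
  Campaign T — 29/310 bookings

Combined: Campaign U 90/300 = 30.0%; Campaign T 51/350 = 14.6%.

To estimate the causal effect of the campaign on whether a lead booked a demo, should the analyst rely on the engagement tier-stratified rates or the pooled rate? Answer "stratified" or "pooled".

pooled

Because the campaign influences engagement tier, engagement tier is a post-treatment mediator, not a confounder. Stratifying on it would bias the estimate; the causal effect is the crude pooled difference.
Pooled: Campaign U 30.0% vs Campaign T 14.6%; Campaign U is higher overall.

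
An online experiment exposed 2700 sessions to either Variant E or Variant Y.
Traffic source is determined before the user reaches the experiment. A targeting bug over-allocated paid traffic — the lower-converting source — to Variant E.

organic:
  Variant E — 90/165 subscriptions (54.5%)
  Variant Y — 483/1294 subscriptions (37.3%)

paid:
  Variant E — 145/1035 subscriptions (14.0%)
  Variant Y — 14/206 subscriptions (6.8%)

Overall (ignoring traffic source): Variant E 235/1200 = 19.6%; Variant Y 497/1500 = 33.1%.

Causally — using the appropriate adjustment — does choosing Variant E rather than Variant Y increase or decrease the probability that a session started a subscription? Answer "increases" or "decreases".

increases

Variant E is higher inside every traffic source stratum but Variant Y is higher in aggregate. Whether to stratify depends on how traffic source relates to the variant.
Traffic source is set before the variant has any effect — it is not caused by the variant — and it independently drives the outcome. That makes it a confounder, so the causal comparison is within traffic source levels.
Within each level — organic: 54.5% vs 37.3%; paid: 14.0% vs 6.8% — Variant E is higher every time.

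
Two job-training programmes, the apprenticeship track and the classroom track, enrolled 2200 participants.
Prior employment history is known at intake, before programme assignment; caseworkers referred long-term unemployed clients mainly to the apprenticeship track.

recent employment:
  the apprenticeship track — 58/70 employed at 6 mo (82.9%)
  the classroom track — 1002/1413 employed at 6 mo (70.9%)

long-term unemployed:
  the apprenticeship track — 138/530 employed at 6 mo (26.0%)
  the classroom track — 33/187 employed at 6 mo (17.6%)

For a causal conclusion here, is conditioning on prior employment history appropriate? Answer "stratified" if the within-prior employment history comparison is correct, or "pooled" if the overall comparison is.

stratified

Within every prior employment history level the apprenticeship track has the higher rate, yet pooled the classroom track does — Simpson's reversal.
The imbalance in prior employment history arose from how participants were allocated, not from anything the programme did; and prior employment history independently affects the outcome. The pooled gap is confounded — condition on prior employment history.
Within each level — recent employment: 82.9% vs 70.9%; long-term unemployed: 26.0% vs 17.6% — the apprenticeship track is higher every time.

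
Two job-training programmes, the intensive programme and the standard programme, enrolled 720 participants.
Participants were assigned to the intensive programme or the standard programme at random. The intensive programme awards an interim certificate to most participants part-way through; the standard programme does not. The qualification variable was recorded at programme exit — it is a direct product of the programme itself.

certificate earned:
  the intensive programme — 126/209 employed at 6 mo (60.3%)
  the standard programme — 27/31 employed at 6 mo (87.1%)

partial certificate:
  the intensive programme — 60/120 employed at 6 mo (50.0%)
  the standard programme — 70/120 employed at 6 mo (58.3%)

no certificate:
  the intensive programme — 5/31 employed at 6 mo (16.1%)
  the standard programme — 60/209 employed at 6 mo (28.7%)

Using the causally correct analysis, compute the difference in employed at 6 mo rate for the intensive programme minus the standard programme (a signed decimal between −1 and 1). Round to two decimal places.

+0.09

The qualification attained during the programme-specific comparison favours the standard programme throughout, but the pooled figures favour the intensive programme. The question is whether to condition on qualification attained during the programme.
Qualification attained during the programme is downstream of the programme. One should not condition on a consequence of treatment, so the overall rates are the right comparison.
The causal difference is the pooled difference: 0.531 − 0.436 = +0.094.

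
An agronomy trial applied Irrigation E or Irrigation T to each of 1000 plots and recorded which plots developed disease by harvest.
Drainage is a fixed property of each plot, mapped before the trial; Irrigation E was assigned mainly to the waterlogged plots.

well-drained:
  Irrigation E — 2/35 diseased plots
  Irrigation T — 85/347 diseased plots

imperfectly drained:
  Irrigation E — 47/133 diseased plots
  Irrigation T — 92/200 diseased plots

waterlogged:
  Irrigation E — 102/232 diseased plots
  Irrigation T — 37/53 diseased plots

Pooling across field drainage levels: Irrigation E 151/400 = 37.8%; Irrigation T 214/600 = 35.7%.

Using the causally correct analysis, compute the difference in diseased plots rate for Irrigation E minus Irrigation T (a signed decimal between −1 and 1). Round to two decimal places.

The stratified and pooled comparisons disagree (Irrigation E wins within each field drainage; Irrigation T wins overall), so the answer turns on the causal role of field drainage.
Here field drainage is a common cause — it drives both which irrigation a case falls under and the outcome. The crude comparison mixes populations; the stratum-specific rates are the causally relevant ones.
Adjusting over the population distribution of field drainage: 0.382·(0.057−0.245) + 0.333·(0.353−0.460) + 0.285·(0.440−0.698) = -0.181.

-0.18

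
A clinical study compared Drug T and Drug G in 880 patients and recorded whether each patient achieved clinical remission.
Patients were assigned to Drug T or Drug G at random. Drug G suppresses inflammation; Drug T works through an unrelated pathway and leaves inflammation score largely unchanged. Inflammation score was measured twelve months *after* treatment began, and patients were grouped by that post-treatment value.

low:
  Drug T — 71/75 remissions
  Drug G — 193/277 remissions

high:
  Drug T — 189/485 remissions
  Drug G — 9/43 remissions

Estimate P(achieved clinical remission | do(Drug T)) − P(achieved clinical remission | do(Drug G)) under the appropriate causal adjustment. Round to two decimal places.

Because the drug influences inflammation score, inflammation score is a post-treatment mediator, not a confounder. Stratifying on it would bias the estimate; the causal effect is the crude pooled difference.
The causal difference is the pooled difference: 0.464 − 0.631 = -0.167.

-0.17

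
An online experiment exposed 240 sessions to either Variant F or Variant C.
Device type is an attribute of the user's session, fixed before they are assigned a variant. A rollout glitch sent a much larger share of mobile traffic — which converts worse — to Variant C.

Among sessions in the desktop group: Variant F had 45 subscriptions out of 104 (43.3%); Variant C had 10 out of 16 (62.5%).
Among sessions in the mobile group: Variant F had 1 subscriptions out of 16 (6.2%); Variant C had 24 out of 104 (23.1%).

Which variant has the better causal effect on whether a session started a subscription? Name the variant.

Variant C

Nothing the variant does changes device type; the imbalance is an allocation artefact. With device type also predicting the outcome, the pooled figure is confounded, and the within-stratum comparison is the causal one.
Within each level — desktop: 43.3% vs 62.5%; mobile: 6.2% vs 23.1% — Variant C is higher every time.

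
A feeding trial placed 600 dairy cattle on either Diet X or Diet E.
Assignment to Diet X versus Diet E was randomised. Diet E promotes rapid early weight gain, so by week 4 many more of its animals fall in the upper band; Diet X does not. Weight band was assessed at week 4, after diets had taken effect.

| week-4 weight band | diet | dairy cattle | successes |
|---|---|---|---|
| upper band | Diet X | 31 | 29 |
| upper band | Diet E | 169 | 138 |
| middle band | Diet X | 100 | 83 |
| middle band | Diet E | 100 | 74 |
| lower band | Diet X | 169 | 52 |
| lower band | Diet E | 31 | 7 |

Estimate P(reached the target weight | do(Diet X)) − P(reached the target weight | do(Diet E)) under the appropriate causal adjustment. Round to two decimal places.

-0.18

Week-4 weight band is recorded after the diet and is itself shifted by it — it sits on the causal path from diet to outcome. Conditioning on a mediator would strip out part of the effect we want; the pooled comparison gives the total causal effect.
The causal difference is the pooled difference: 0.547 − 0.730 = -0.183.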